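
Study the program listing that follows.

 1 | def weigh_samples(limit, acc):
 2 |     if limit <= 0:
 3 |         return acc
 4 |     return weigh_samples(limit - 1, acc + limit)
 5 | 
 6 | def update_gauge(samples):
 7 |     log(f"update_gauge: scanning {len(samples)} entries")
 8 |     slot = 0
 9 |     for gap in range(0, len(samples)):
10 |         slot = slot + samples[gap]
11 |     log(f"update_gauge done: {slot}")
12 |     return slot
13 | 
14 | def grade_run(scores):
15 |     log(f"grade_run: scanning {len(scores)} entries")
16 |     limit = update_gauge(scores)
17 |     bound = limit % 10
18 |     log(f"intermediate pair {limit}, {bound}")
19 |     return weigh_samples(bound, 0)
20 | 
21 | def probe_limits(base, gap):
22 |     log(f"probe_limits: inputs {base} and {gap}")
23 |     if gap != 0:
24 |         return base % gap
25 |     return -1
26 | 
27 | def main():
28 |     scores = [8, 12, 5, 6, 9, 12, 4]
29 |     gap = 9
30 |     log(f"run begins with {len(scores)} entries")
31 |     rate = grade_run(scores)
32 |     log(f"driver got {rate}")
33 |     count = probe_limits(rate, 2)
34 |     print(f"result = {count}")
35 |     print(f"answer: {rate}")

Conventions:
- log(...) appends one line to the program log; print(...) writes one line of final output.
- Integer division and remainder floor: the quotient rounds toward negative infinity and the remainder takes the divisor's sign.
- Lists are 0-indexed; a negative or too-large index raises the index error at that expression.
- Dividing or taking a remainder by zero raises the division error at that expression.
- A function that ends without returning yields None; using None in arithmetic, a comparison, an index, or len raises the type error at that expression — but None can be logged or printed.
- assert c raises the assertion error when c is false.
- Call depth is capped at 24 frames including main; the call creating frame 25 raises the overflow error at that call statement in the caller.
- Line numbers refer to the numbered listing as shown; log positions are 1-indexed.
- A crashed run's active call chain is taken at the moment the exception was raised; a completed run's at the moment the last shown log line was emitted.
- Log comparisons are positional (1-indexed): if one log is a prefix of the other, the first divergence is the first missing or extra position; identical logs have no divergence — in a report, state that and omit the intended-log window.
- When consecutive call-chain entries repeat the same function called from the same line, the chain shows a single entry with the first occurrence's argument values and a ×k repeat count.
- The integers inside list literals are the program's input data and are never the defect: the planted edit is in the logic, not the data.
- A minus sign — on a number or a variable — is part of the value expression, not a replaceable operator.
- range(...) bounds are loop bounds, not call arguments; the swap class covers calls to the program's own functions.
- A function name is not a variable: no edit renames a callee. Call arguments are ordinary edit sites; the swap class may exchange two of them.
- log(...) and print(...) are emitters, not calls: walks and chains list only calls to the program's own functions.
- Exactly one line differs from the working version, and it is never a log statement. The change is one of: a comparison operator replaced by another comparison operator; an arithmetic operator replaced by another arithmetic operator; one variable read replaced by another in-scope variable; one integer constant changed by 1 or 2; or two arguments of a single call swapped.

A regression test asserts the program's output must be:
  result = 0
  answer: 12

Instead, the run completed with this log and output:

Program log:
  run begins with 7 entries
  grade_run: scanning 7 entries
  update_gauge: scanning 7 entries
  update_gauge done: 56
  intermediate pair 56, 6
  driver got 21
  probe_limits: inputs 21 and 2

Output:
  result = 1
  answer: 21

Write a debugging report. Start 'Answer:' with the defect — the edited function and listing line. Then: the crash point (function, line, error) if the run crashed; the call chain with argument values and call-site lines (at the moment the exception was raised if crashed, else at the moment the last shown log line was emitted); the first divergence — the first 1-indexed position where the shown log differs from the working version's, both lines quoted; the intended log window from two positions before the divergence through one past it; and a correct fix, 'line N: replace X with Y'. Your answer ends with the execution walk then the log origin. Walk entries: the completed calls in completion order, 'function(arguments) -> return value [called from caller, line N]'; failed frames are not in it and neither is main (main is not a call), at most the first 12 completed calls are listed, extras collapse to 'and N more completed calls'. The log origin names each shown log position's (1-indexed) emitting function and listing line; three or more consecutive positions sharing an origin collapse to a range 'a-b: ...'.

Answer: the defect is in weigh_samples at line 4.
Key observation: Log line 6 is where behavior first shows: 'driver got 21' appears instead of 'driver got 12'.
Call chain: main -> probe_limits(21, 2) (called at line 33).
First divergence: position 6 — the shown line 'driver got 21' should read 'driver got 12'.
Intended log window:
  4: update_gauge done: 56
  5: intermediate pair 56, 6
  6: driver got 12
  7: probe_limits: inputs 12 and 2
Execution walk:
  update_gauge([8, 12, 5, 6, 9, 12, 4]) -> 56  [called from grade_run, line 16]
  weigh_samples(0, 21) -> 21  [called from weigh_samples, line 4]
  weigh_samples(1, 20) -> 21  [called from weigh_samples, line 4]
  weigh_samples(2, 18) -> 21  [called from weigh_samples, line 4]
  weigh_samples(3, 15) -> 21  [called from weigh_samples, line 4]
  weigh_samples(4, 11) -> 21  [called from weigh_samples, line 4]
  weigh_samples(5, 6) -> 21  [called from weigh_samples, line 4]
  weigh_samples(6, 0) -> 21  [called from grade_run, line 19]
  grade_run([8, 12, 5, 6, 9, 12, 4]) -> 21  [called from main, line 31]
  probe_limits(21, 2) -> 1  [called from main, line 33]
Origin of each log line:
  1: from main, line 30
  2: from grade_run, line 15
  3: from update_gauge, line 7
  4: from update_gauge, line 11
  5: from grade_run, line 18
  6: from main, line 32
  7: from probe_limits, line 22
A correct fix: line 4: replace `1` with `2`.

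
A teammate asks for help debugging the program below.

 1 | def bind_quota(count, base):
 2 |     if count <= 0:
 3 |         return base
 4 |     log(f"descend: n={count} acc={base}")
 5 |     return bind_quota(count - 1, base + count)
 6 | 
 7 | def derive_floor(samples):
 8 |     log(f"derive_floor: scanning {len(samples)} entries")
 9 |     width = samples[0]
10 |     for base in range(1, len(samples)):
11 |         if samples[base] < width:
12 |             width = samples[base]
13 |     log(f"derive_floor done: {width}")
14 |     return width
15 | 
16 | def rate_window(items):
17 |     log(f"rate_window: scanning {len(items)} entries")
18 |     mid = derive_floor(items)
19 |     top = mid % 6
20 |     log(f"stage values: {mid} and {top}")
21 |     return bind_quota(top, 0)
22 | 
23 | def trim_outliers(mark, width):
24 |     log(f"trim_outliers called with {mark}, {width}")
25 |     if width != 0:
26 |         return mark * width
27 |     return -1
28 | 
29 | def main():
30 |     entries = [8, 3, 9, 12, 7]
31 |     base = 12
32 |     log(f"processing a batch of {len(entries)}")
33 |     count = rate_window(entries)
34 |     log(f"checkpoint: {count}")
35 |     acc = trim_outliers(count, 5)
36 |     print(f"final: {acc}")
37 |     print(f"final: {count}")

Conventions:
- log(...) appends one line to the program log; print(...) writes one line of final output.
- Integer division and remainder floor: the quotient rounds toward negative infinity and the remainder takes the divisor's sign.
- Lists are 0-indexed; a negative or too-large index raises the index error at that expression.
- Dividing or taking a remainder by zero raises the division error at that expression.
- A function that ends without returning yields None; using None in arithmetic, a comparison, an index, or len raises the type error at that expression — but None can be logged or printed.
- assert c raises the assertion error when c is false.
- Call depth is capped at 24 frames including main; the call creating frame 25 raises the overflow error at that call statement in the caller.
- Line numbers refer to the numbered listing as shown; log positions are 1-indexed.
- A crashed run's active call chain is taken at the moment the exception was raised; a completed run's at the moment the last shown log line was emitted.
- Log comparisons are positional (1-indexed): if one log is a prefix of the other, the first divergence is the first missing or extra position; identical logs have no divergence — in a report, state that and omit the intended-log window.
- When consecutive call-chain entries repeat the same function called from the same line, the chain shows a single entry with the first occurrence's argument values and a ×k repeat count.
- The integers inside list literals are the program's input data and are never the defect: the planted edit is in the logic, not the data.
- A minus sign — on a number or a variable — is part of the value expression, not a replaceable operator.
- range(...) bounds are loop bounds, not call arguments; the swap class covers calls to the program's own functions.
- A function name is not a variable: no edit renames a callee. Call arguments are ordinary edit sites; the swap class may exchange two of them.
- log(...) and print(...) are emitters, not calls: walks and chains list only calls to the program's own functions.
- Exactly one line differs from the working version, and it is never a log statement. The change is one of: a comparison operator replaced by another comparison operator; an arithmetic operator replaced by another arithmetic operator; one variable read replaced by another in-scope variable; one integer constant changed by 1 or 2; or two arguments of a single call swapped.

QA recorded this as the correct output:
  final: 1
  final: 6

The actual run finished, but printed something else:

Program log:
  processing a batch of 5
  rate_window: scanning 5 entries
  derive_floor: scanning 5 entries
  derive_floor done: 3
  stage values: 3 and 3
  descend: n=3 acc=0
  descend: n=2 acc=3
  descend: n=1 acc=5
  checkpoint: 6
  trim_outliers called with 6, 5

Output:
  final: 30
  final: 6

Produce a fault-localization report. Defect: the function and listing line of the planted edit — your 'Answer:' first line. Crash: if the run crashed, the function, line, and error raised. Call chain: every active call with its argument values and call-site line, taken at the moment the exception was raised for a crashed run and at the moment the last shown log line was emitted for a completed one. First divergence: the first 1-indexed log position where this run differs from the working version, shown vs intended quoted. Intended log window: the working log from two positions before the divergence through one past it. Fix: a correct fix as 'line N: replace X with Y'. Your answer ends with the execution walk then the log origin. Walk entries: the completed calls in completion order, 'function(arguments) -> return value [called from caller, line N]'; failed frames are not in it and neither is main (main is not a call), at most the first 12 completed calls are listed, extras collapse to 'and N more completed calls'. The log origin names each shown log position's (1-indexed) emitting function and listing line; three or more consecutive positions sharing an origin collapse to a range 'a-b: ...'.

Answer: the defect is in trim_outliers at line 26.
Key fact: The two runs log identically and part ways only at the printed values.
Call chain: main -> trim_outliers(6, 5) (called at line 35).
First divergence: none (the log streams are identical).
Execution walk:
  derive_floor([8, 3, 9, 12, 7]) -> 3  [called from rate_window, line 18]
  bind_quota(0, 6) -> 6  [called from bind_quota, line 5]
  bind_quota(1, 5) -> 6  [called from bind_quota, line 5]
  bind_quota(2, 3) -> 6  [called from bind_quota, line 5]
  bind_quota(3, 0) -> 6  [called from rate_window, line 21]
  rate_window([8, 3, 9, 12, 7]) -> 6  [called from main, line 33]
  trim_outliers(6, 5) -> 30  [called from main, line 35]
Origin of each log line:
  1: emitted by main (line 32)
  2: emitted by rate_window (line 17)
  3: emitted by derive_floor (line 8)
  4: emitted by derive_floor (line 13)
  5: emitted by rate_window (line 20)
  6-8: emitted by bind_quota (line 4)
  9: emitted by main (line 34)
  10: emitted by trim_outliers (line 24)
A correct fix: line 26: replace `*` with `//`.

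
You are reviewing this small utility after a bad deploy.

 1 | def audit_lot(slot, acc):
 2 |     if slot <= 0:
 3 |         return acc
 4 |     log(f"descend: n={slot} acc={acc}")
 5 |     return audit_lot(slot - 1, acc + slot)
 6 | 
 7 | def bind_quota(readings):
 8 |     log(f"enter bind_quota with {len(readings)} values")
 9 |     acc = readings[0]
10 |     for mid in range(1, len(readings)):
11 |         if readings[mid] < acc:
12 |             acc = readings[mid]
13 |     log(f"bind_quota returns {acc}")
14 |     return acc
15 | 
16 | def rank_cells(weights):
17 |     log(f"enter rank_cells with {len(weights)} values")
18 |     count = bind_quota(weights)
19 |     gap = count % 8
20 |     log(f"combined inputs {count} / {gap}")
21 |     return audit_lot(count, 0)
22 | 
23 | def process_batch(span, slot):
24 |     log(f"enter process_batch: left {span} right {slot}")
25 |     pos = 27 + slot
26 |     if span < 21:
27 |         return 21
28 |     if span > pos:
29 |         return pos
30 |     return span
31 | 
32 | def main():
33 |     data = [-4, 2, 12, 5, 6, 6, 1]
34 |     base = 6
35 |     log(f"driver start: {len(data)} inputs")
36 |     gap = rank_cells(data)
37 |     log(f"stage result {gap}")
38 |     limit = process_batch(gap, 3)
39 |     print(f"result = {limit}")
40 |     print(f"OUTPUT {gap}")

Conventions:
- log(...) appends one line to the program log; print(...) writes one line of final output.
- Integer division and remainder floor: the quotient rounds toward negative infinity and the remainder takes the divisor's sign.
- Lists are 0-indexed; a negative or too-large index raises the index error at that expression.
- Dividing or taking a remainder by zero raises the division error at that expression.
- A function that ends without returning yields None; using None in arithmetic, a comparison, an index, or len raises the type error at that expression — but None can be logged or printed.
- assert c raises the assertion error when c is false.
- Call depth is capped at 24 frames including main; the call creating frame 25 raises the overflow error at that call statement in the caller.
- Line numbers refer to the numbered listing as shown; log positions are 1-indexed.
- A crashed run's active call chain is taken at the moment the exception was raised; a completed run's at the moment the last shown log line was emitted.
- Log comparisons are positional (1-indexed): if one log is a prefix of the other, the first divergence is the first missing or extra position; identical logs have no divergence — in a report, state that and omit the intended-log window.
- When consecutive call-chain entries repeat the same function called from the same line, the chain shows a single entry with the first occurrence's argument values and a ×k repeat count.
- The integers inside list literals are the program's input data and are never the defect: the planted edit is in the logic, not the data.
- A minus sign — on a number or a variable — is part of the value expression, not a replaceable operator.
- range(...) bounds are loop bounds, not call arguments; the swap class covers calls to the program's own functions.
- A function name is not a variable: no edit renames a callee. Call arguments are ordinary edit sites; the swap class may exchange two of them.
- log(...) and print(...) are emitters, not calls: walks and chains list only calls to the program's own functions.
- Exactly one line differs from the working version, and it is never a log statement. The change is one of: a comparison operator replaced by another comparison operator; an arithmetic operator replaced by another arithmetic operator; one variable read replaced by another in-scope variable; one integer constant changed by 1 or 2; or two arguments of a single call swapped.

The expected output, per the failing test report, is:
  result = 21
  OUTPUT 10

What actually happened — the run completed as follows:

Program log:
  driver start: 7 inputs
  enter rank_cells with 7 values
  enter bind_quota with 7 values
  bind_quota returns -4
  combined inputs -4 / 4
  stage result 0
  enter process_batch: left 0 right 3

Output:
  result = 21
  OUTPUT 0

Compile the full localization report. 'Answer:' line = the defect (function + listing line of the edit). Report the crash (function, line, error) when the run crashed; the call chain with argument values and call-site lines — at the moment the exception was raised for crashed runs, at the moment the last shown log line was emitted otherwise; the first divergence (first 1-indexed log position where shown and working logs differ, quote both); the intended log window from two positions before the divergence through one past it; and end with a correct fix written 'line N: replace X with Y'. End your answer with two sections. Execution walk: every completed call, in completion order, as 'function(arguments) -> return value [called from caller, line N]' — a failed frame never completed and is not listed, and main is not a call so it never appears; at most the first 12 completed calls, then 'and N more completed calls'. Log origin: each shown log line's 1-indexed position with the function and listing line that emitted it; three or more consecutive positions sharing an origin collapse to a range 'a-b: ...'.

Answer: the defect is in rank_cells at line 21.
Core observation: The earliest visible damage is log position 6 — 'stage result 0' rather than the intended 'descend: n=4 acc=0'.
Call chain: main -> process_batch(0, 3) (called at line 38).
First divergence: position 6 — shown 'stage result 0', intended 'descend: n=4 acc=0'.
Intended log window:
  4: bind_quota returns -4
  5: combined inputs -4 / 4
  6: descend: n=4 acc=0
  7: descend: n=3 acc=4
Execution walk:
  bind_quota([-4, 2, 12, 5, 6, 6, 1]) -> -4  [called from rank_cells, line 18]
  audit_lot(-4, 0) -> 0  [called from rank_cells, line 21]
  rank_cells([-4, 2, 12, 5, 6, 6, 1]) -> 0  [called from main, line 36]
  process_batch(0, 3) -> 21  [called from main, line 38]
Log line origins:
  1: emitted by main (line 35)
  2: emitted by rank_cells (line 17)
  3: emitted by bind_quota (line 8)
  4: emitted by bind_quota (line 13)
  5: emitted by rank_cells (line 20)
  6: emitted by main (line 37)
  7: emitted by process_batch (line 24)
A correct fix: line 21: replace `count` with `gap`.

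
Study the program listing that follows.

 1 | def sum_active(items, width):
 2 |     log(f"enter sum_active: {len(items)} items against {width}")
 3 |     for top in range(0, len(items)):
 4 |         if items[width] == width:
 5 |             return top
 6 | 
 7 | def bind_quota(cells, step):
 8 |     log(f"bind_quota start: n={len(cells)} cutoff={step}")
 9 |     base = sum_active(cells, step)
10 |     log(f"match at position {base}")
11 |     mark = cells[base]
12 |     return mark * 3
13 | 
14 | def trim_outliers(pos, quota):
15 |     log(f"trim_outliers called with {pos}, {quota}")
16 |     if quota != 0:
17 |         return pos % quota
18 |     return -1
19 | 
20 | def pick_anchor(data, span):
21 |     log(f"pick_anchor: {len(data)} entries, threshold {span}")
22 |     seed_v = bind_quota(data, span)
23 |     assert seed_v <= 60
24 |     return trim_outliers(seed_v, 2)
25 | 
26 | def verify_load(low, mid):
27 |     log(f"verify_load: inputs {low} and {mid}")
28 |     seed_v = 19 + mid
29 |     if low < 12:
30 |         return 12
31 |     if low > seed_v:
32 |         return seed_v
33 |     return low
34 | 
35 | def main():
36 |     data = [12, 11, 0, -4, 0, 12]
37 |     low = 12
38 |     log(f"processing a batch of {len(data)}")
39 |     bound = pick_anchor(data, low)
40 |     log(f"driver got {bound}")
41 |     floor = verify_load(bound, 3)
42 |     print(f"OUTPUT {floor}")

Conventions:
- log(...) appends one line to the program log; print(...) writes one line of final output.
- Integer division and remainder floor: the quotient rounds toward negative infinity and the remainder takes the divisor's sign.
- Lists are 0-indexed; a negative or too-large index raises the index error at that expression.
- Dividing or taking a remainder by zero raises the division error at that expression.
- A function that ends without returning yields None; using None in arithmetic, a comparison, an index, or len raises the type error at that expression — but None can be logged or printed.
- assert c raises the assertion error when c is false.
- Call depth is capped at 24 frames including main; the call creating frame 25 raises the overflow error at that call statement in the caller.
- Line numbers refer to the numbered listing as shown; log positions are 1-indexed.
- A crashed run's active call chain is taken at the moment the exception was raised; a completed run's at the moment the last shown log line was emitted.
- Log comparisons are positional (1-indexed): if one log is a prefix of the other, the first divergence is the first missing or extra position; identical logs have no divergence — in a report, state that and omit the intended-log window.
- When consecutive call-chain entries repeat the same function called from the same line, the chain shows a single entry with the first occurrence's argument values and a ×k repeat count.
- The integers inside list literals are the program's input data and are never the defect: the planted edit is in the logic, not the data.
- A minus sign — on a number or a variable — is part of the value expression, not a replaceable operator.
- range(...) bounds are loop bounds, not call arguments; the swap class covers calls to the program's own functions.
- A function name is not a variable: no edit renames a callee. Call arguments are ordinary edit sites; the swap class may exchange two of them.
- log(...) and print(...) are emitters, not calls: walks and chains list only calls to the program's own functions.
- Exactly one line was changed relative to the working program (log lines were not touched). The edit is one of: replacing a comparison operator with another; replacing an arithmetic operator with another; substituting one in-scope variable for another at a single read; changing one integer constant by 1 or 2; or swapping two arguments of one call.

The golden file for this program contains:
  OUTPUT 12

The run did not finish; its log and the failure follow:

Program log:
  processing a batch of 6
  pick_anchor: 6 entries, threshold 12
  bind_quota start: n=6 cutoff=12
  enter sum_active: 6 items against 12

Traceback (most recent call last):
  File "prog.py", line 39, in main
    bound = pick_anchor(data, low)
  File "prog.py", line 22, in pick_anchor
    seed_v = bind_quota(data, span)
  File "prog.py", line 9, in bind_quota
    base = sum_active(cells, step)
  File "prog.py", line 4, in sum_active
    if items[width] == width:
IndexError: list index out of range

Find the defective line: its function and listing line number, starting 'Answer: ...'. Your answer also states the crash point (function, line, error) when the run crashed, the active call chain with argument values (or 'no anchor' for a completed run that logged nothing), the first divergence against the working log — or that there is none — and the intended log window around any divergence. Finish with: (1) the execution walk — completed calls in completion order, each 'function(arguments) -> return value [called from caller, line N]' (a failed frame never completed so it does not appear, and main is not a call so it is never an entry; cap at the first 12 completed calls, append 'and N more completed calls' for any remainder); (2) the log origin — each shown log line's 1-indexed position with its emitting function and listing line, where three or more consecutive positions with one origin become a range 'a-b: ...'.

Answer: the defect is in sum_active at line 4.
Key observation: The log ends early — 4 lines, where the working version next logs 'match at position 0'.
Crash: sum_active, line 4, IndexError.
Call chain: main -> pick_anchor([12, 11, 0, -4, 0, 12], 12) (called at line 39) -> bind_quota([12, 11, 0, -4, 0, 12], 12) (called at line 22) -> sum_active([12, 11, 0, -4, 0, 12], 12) (called at line 9).
First divergence: position 5; the shown log stops at 4 lines while the working version next logs 'match at position 0'.
Intended log window:
  3: bind_quota start: n=6 cutoff=12
  4: enter sum_active: 6 items against 12
  5: match at position 0
  6: trim_outliers called with 36, 2
Execution walk:
  (no call completed)
Log origin:
  1: from main, line 38
  2: from pick_anchor, line 21
  3: from bind_quota, line 8
  4: from sum_active, line 2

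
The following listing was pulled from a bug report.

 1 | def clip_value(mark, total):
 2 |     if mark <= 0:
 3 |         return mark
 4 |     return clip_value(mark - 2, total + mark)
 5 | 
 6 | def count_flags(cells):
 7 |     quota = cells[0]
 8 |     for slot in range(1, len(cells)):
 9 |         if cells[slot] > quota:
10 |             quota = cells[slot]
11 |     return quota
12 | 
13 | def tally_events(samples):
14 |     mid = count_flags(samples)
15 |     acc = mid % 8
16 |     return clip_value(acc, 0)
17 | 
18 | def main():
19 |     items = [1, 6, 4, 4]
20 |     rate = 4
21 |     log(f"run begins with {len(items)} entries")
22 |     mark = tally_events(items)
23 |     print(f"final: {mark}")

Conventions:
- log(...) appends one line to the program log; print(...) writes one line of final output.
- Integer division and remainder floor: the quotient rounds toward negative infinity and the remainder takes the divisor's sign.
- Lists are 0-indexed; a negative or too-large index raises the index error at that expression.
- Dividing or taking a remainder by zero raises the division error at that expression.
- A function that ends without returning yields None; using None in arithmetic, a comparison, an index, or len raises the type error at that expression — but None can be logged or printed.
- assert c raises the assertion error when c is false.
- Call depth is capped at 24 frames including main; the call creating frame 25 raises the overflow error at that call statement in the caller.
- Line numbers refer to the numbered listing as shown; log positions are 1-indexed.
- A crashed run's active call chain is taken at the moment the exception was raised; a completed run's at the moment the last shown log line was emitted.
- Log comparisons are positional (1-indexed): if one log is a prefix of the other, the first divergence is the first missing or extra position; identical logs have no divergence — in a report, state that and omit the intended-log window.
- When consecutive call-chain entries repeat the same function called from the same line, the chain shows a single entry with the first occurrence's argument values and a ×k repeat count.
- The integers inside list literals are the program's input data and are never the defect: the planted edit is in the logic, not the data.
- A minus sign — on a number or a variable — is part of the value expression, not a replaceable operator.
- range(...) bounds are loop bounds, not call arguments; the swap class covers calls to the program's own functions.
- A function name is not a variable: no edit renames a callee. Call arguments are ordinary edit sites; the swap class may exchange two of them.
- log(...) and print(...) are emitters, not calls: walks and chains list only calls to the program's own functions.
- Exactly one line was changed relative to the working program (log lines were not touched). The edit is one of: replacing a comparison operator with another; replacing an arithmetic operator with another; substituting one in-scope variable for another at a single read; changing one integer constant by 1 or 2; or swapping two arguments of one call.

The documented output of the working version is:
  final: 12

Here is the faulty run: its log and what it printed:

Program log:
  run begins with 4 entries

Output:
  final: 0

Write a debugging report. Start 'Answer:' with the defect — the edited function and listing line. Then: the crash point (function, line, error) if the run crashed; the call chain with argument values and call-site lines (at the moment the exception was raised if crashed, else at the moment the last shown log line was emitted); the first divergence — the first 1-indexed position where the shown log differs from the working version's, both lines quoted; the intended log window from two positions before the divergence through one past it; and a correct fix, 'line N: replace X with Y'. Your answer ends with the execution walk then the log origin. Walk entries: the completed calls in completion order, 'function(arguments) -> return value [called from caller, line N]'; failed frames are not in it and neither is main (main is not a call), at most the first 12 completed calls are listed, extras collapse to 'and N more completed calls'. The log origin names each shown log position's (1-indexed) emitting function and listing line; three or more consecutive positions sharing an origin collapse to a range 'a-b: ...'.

Answer: the defect is in clip_value at line 3.
The tell: No log line changed; the fault shows up purely in the output.
Call chain: main.
First divergence: none; the two logs match at every position.
Execution walk:
  count_flags([1, 6, 4, 4]) -> 6  [called from tally_events, line 14]
  clip_value(0, 12) -> 0  [called from clip_value, line 4]
  clip_value(2, 10) -> 0  [called from clip_value, line 4]
  clip_value(4, 6) -> 0  [called from clip_value, line 4]
  clip_value(6, 0) -> 0  [called from tally_events, line 16]
  tally_events([1, 6, 4, 4]) -> 0  [called from main, line 22]
Origin of each log line:
  1: emitted by main (line 21)
A correct fix: line 3: replace `mark` with `total`.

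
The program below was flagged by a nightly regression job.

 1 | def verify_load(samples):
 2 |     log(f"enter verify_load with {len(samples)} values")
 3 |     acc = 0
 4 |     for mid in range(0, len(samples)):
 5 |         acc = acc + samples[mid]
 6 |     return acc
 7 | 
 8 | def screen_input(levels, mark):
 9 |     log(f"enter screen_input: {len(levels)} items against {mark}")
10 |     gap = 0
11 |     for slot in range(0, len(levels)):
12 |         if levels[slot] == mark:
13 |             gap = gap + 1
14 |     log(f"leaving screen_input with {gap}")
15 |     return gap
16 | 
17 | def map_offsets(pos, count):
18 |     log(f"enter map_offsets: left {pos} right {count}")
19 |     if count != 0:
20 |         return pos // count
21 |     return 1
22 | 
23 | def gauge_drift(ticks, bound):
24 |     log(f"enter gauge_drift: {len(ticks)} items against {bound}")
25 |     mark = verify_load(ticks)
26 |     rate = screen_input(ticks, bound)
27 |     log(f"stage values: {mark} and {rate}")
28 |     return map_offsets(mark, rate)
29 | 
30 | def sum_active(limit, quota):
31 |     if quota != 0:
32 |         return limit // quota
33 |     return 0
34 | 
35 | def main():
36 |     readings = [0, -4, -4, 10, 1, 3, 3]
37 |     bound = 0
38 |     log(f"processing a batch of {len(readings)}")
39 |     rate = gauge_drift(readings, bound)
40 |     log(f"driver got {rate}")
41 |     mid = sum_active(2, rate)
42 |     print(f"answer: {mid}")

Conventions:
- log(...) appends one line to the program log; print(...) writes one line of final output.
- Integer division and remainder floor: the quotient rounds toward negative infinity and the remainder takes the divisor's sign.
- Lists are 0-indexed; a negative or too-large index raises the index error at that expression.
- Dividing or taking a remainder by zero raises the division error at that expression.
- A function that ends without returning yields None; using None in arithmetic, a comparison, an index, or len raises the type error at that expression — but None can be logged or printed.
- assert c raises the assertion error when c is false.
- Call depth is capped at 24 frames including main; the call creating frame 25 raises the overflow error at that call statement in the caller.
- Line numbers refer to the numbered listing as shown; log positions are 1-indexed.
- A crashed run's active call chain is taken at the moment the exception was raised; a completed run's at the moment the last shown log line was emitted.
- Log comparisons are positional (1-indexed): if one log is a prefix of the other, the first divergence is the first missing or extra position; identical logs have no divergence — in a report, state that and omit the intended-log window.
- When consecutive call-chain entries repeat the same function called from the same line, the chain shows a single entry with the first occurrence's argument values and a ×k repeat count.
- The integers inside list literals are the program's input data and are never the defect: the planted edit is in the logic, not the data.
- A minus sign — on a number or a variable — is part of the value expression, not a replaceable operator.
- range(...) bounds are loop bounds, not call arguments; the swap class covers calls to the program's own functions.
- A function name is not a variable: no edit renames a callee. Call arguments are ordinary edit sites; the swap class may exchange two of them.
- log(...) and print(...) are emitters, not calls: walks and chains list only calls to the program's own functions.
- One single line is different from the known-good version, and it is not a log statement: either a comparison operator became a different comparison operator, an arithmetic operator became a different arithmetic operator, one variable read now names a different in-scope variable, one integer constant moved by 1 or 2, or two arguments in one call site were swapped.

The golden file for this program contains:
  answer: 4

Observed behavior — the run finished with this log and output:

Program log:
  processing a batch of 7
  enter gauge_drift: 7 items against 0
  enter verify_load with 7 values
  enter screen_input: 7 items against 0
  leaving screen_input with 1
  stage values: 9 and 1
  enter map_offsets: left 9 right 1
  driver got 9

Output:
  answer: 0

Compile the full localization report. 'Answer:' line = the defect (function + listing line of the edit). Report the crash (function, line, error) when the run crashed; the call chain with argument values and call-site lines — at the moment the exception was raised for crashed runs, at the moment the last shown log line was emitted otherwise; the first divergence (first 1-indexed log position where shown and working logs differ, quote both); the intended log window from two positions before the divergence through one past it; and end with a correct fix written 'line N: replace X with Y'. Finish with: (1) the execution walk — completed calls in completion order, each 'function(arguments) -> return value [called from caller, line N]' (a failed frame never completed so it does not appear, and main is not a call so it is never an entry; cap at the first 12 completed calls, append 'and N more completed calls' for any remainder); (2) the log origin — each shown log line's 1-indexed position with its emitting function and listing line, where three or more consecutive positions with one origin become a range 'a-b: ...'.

Answer: the defect is in main at line 41.
Key fact: Every logged value matches the working version; the printed result is what differs.
Call chain: main.
First divergence: there is none — every log position agrees.
Execution walk:
  verify_load([0, -4, -4, 10, 1, 3, 3]) -> 9  [called from gauge_drift, line 25]
  screen_input([0, -4, -4, 10, 1, 3, 3], 0) -> 1  [called from gauge_drift, line 26]
  map_offsets(9, 1) -> 9  [called from gauge_drift, line 28]
  gauge_drift([0, -4, -4, 10, 1, 3, 3], 0) -> 9  [called from main, line 39]
  sum_active(2, 9) -> 0  [called from main, line 41]
Log line origins:
  1: from main, line 38
  2: from gauge_drift, line 24
  3: from verify_load, line 2
  4: from screen_input, line 9
  5: from screen_input, line 14
  6: from gauge_drift, line 27
  7: from map_offsets, line 18
  8: from main, line 40
A correct fix: line 41: replace `sum_active(2, rate)` with `sum_active(rate, 2)`.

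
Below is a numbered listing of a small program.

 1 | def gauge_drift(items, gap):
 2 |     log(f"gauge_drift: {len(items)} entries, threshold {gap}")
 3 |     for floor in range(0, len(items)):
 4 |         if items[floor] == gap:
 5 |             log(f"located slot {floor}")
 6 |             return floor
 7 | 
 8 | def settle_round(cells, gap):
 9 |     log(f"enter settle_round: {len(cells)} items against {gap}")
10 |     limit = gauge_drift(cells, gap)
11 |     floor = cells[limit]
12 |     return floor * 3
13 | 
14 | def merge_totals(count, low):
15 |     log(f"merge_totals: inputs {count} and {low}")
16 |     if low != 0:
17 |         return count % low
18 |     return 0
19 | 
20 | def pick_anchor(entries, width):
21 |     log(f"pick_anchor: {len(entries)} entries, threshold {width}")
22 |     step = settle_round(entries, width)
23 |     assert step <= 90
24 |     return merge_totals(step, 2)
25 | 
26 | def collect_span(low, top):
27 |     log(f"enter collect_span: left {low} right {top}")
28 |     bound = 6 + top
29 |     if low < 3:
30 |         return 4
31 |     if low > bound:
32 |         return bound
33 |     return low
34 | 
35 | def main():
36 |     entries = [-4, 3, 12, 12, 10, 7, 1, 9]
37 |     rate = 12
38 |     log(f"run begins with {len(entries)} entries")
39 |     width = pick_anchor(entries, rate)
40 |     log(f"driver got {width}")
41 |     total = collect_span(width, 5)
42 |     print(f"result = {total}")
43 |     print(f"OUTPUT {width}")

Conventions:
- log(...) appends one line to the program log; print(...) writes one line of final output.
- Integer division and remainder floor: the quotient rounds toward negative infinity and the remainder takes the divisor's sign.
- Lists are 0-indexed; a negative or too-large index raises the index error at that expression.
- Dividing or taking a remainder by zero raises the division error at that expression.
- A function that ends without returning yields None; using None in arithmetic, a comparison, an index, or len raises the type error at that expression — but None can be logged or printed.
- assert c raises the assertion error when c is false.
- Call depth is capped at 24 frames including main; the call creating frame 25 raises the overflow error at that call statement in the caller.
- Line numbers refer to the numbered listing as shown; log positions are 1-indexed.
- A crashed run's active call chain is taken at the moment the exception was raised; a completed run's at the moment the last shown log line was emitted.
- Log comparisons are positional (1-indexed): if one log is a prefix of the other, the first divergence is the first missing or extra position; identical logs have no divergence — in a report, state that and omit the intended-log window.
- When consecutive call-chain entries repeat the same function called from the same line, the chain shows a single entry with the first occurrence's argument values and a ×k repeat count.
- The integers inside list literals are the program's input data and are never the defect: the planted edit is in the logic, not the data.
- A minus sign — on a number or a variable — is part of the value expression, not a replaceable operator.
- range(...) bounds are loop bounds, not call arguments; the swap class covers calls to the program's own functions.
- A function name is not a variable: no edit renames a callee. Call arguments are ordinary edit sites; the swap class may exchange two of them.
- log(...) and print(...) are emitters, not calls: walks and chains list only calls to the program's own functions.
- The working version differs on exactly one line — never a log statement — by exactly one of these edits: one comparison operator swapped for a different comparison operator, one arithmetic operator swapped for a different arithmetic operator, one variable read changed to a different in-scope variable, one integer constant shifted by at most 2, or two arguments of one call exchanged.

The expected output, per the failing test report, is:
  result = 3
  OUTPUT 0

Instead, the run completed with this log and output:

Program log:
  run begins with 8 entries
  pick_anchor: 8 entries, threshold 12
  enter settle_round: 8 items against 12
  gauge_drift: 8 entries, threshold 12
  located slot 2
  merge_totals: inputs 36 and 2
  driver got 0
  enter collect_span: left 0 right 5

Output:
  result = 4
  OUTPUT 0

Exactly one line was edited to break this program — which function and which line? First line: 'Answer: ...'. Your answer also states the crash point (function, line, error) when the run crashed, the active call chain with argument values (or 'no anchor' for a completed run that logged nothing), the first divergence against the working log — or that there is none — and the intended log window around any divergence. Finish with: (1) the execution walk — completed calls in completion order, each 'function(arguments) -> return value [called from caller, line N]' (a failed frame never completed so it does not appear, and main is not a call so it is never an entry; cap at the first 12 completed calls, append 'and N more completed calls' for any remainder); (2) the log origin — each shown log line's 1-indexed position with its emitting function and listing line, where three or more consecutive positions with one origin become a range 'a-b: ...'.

Answer: the defect is in collect_span at line 30.
The tell: Nothing in the log betrays the bug — only the output does.
Call chain: main -> collect_span(0, 5) (called at line 41).
First divergence: there is none — every log position agrees.
Execution walk:
  gauge_drift([-4, 3, 12, 12, 10, 7, 1, 9], 12) -> 2  [called from settle_round, line 10]
  settle_round([-4, 3, 12, 12, 10, 7, 1, 9], 12) -> 36  [called from pick_anchor, line 22]
  merge_totals(36, 2) -> 0  [called from pick_anchor, line 24]
  pick_anchor([-4, 3, 12, 12, 10, 7, 1, 9], 12) -> 0  [called from main, line 39]
  collect_span(0, 5) -> 4  [called from main, line 41]
Log origin:
  1: emitted by main (line 38)
  2: emitted by pick_anchor (line 21)
  3: emitted by settle_round (line 9)
  4: emitted by gauge_drift (line 2)
  5: emitted by gauge_drift (line 5)
  6: emitted by merge_totals (line 15)
  7: emitted by main (line 40)
  8: emitted by collect_span (line 27)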